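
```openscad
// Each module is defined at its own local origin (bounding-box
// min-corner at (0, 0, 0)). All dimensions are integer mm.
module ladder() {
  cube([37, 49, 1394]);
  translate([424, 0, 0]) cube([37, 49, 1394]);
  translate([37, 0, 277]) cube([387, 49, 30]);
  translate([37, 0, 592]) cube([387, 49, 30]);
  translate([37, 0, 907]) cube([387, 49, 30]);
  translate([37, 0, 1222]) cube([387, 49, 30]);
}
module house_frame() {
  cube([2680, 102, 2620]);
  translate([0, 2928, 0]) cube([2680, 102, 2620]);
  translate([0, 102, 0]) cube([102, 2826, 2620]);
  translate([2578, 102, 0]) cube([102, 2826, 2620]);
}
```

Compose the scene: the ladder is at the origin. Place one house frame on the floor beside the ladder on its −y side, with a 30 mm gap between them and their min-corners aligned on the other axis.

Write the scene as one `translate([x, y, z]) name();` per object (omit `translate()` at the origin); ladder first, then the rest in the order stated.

ladder();
translate([0, -3060, 0]) house_frame();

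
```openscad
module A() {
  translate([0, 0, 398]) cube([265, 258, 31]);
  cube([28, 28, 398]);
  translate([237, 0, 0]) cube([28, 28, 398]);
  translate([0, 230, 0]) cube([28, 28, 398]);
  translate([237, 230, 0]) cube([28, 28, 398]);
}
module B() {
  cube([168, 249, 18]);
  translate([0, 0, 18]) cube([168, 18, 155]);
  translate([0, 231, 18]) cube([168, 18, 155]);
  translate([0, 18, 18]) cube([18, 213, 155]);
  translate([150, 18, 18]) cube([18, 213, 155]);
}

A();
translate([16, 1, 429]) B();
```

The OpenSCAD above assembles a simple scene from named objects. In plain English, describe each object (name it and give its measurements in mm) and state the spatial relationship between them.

A is a four-legged stool. The seat is a 265×258×31 mm slab whose top surface is at z = 429 mm; four square legs, each 28×28 mm in cross-section, run from the floor (z = 0) to the underside of the seat, each flush with a corner of the seat.

B is an open-topped rectangular box: outside dimensions 168×249×173 mm, with a uniform wall and base thickness of 18 mm. The base is a full 168×249 slab on the floor; four walls sit on top of the base. The front and back walls (the −y and +y sides) span the full width; the two side walls fit between them.

The open box is on top of the stool.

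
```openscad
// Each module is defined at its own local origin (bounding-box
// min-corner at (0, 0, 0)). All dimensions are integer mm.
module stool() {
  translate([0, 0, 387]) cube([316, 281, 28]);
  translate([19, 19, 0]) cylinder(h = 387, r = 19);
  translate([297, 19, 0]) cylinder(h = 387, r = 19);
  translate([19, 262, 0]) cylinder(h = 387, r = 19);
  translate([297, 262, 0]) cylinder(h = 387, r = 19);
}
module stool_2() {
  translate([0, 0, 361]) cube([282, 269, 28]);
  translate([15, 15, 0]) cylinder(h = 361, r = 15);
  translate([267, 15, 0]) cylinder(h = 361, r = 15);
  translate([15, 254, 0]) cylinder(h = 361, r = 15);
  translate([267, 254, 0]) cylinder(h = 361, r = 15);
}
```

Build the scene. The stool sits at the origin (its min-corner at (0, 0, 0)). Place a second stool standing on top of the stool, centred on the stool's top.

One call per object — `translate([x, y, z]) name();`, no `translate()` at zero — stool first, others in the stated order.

stool();
translate([17, 6, 415]) stool_2();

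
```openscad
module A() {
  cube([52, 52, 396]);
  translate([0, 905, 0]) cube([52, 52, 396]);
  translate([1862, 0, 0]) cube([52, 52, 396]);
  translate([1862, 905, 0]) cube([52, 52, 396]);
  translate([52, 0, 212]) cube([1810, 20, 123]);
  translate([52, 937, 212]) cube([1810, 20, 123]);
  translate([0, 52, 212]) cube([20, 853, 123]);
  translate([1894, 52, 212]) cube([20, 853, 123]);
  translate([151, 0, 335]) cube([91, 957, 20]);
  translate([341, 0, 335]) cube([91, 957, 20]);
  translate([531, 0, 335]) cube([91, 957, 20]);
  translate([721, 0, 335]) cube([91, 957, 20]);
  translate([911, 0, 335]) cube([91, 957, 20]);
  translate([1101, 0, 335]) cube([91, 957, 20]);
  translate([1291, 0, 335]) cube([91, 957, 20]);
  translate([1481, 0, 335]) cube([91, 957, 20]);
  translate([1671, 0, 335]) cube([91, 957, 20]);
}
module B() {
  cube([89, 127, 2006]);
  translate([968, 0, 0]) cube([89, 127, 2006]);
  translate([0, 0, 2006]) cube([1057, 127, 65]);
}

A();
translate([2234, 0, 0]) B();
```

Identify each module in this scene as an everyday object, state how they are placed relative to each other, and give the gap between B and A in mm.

The door frame's nearest face is 320 mm from the bed frame's +x face.

A is a bed frame. B is a door frame. The door frame is on the floor beside the bed frame on its +x side. The gap between the door frame and the bed frame is 320 mm.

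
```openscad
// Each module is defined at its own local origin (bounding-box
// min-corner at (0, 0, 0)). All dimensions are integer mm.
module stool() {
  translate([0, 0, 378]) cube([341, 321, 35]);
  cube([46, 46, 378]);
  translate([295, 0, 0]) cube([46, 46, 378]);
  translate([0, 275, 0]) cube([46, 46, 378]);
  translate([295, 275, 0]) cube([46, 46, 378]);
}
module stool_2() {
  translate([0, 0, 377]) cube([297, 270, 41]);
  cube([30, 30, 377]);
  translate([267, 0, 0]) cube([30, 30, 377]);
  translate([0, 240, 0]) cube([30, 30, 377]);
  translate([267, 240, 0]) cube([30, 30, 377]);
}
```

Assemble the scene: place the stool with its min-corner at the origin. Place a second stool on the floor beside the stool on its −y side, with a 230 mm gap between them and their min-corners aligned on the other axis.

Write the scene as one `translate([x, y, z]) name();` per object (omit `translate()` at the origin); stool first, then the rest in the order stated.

stool();
translate([0, -500, 0]) stool_2();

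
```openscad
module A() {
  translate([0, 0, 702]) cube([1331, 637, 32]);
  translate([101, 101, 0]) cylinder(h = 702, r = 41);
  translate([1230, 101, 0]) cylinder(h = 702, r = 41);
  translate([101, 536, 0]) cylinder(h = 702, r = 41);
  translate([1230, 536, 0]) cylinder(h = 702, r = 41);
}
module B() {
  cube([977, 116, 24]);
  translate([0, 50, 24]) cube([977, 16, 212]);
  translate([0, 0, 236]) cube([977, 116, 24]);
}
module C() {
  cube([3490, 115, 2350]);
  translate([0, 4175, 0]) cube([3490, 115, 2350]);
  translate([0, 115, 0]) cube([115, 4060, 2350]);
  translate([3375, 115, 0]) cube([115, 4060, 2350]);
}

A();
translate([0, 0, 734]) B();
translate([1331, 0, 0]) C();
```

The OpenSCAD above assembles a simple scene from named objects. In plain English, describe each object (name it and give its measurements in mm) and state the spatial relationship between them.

A is a table with a 1331×637 mm rectangular top, 32 mm thick, top surface at z = 734 mm, supported by four round legs of 82 mm diameter, each leg's bounding box inset 60 mm from the nearest pair of top edges, running from the floor.

B is an I-beam lying along x, 977 mm long. Overall section height 260 mm. Two flanges 116 mm wide (y) and 24 mm thick, one on the floor and one at the top; a web 16 mm thick runs between them, centred on the flange width.

C is the wall frame of a small rectangular building: four walls, each 2350 mm tall and 115 mm thick, enclosing a footprint 3490 mm (x) by 4290 mm (y) outside-to-outside, with no floor or roof. The front and back walls (the −y and +y sides) span the full width; the two side walls fit between them.

The I-beam is on top of the table. The house frame is against the table's +x side, with their −y faces flush.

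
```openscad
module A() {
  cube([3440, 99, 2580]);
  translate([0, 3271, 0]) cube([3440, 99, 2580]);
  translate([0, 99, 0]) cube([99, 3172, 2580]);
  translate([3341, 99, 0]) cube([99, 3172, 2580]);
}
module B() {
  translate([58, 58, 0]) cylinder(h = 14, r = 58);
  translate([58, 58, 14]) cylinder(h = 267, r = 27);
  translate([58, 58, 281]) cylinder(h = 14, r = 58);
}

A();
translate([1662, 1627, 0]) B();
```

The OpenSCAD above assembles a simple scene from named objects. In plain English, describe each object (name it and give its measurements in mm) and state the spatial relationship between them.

A is a box-shaped house frame (walls only): outside footprint 3440×3370 mm, wall height 2580 mm, wall thickness 99 mm. The two y-facing walls run the full x-width; the two x-facing walls fit between the inner faces of the y-facing walls.

B is a spool: two coaxial disc flanges of radius 58 mm and thickness 14 mm, joined by a core cylinder of radius 27 mm and height 267 mm. The lower flange rests on z = 0 and the three cylinders share a vertical axis.

The spool sits inside the house frame, centred.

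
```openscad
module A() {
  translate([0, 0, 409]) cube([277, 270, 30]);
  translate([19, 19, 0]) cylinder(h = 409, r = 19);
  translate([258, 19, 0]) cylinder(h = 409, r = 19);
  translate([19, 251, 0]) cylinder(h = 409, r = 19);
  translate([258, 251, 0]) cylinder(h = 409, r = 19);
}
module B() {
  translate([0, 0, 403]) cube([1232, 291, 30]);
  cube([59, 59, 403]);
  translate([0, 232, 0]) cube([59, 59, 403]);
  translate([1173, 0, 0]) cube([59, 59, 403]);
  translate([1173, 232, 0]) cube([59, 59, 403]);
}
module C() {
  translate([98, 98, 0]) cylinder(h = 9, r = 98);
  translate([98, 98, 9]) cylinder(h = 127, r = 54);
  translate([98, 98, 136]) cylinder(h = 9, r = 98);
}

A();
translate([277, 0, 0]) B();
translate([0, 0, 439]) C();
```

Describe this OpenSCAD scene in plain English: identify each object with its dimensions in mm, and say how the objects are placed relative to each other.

A is a simple wooden stool: a rectangular seat 277 mm (x) by 270 mm (y), 30 mm thick, top face at z = 439 mm, on four round legs, each 38 mm in diameter. The legs rest on z = 0, each leg's axis is inset half a diameter from the nearest pair of seat edges (so the leg's bounding box is flush with the corner).

B is a long wooden bench with a 1232 mm (x) × 291 mm (y) seat, 30 mm thick, its top surface 433 mm above the floor. Four 59 mm square legs at the seat corners, flush with the edges, run from z = 0 to the seat underside.

C is a spool: two coaxial disc flanges of radius 98 mm and thickness 9 mm, joined by a core cylinder of radius 54 mm and height 127 mm. The lower flange rests on z = 0 and the three cylinders share a vertical axis.

The bench is against the stool's +x side, with their −y faces flush. The spool is on top of the stool.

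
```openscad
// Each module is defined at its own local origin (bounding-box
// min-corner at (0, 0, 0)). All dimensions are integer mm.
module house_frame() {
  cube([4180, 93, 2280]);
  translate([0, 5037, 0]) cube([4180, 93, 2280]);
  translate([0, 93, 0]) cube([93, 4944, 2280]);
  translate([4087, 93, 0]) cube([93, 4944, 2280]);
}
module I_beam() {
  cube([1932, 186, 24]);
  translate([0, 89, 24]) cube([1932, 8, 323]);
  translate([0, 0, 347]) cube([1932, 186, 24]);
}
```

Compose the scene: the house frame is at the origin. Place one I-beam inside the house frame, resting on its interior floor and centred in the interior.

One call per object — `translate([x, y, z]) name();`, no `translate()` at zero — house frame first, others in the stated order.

house_frame();
translate([1124, 2472, 0]) I_beam();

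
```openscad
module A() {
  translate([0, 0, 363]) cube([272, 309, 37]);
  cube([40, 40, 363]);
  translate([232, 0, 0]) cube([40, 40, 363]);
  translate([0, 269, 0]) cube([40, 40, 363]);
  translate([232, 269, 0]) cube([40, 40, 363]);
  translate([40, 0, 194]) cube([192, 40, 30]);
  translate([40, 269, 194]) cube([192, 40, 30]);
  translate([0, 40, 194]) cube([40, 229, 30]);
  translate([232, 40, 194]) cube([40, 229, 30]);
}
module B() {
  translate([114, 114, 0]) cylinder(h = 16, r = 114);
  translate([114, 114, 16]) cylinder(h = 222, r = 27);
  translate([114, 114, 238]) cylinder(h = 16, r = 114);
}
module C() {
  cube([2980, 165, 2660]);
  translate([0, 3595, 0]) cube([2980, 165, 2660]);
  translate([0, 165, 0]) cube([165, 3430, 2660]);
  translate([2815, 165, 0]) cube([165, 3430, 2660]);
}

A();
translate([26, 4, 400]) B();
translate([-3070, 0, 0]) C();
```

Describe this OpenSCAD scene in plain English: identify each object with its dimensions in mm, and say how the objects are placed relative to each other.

A is a simple wooden stool: a rectangular seat 272 mm (x) by 309 mm (y), 37 mm thick, top face at z = 400 mm, on four square legs, each 40×40 mm in cross-section. The legs rest on z = 0, each flush with a corner of the seat. Four stretchers, 40 mm wide and 30 mm tall, connect adjacent legs with their undersides at z = 194 mm, each running between the inner faces of the legs it joins and aligned with the legs' outer faces on the other axis.

B is a spool: two coaxial disc flanges of radius 114 mm and thickness 16 mm, joined by a core cylinder of radius 27 mm and height 222 mm. The lower flange rests on z = 0 and the three cylinders share a vertical axis.

C is the wall frame of a small rectangular building: four walls, each 2660 mm tall and 165 mm thick, enclosing a footprint 2980 mm (x) by 3760 mm (y) outside-to-outside, with no floor or roof. The front and back walls (the −y and +y sides) span the full width; the two side walls fit between them.

The spool is on top of the stool. The house frame is on the floor beside the stool on its −x side.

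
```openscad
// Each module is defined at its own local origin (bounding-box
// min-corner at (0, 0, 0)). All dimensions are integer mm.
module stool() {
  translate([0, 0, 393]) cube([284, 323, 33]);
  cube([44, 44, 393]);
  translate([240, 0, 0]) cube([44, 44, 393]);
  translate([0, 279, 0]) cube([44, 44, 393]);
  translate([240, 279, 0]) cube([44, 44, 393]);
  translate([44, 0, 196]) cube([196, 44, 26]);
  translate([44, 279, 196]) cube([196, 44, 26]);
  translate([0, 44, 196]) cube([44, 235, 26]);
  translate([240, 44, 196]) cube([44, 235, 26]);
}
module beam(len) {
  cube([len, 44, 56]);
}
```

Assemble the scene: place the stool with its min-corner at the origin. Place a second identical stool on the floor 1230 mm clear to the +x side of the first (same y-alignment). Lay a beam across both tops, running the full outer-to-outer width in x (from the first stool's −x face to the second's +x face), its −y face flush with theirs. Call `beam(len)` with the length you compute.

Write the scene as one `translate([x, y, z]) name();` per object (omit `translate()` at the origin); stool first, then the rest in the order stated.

stool();
translate([1514, 0, 0]) stool();
translate([0, 0, 426]) beam(1798);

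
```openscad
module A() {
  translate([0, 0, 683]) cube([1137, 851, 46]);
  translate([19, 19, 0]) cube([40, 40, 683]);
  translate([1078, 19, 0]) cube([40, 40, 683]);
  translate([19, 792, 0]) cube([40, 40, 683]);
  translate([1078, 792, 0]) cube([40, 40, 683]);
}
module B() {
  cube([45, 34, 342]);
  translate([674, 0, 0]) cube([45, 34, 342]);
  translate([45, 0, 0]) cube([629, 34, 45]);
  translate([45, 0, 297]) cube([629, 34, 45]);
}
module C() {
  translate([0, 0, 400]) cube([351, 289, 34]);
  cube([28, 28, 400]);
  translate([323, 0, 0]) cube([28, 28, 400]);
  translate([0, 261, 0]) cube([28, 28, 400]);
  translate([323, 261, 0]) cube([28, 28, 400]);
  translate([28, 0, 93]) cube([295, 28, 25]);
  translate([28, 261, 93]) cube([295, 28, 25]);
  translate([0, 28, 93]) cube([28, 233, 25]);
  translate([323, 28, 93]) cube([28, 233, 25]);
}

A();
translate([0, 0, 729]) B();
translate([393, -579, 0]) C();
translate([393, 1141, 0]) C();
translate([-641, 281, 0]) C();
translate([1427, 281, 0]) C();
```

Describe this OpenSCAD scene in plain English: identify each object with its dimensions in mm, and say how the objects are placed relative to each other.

A is a table: top 1137 mm (x) × 851 mm (y), 46 mm thick, upper face at z = 729 mm, on four 40×40 mm square legs, each inset 19 mm from the nearest pair of top edges, running from z = 0 to the bottom of the top.

B is a picture frame with a 629×252 mm rectangular opening (x by z) and a uniform 45 mm border on every side. Frame depth is 34 mm along y. It is built from two vertical stiles running the full outside height and two horizontal rails spanning the gap between the stiles.

C is a four-legged stool. The seat is a 351×289×34 mm slab whose top surface is at z = 434 mm; four square legs, each 28×28 mm in cross-section, run from the floor (z = 0) to the underside of the seat, each flush with a corner of the seat. Four stretchers, 28 mm wide and 25 mm tall, connect adjacent legs with their undersides at z = 93 mm, each running between the inner faces of the legs it joins and aligned with the legs' outer faces on the other axis.

The picture frame is on top of the table. Four stools sit around the table at the −y, +y, −x, +x sides.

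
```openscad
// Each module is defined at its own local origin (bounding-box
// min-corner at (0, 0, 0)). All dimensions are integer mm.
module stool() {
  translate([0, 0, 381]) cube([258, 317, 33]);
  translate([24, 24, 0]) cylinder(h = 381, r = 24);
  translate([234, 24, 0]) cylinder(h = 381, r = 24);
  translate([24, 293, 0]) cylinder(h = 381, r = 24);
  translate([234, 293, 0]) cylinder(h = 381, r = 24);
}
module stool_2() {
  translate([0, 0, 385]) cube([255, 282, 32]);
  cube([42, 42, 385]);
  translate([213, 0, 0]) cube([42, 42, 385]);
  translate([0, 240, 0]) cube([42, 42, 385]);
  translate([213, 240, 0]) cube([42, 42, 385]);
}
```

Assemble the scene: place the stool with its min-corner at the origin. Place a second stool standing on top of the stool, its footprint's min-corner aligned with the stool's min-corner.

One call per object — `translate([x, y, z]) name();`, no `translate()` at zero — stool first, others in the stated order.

stool();
translate([0, 0, 414]) stool_2();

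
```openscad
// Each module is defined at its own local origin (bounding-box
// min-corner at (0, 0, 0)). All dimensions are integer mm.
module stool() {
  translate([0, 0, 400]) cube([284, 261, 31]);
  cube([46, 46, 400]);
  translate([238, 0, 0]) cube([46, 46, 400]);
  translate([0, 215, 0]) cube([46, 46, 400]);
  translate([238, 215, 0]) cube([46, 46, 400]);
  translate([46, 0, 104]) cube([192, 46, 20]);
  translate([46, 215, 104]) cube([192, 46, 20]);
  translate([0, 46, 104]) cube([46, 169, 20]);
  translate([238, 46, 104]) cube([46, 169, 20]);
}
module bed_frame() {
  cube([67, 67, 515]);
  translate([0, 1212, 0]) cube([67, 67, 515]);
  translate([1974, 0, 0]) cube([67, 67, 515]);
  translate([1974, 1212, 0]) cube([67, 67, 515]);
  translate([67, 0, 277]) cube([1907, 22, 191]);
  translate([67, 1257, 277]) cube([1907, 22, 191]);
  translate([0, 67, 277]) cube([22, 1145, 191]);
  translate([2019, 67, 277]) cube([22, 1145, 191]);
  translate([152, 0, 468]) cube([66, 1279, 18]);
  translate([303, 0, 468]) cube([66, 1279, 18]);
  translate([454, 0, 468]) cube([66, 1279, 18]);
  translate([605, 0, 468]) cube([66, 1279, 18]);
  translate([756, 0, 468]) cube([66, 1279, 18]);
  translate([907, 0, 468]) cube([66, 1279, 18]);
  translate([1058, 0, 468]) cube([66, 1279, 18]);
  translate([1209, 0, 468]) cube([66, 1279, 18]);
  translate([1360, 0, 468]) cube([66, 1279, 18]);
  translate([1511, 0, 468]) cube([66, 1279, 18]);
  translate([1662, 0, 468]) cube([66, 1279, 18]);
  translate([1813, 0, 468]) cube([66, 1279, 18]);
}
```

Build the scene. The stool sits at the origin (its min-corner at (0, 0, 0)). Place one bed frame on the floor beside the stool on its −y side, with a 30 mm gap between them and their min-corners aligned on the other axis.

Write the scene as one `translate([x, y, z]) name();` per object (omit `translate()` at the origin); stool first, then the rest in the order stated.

stool();
translate([0, -1309, 0]) bed_frame();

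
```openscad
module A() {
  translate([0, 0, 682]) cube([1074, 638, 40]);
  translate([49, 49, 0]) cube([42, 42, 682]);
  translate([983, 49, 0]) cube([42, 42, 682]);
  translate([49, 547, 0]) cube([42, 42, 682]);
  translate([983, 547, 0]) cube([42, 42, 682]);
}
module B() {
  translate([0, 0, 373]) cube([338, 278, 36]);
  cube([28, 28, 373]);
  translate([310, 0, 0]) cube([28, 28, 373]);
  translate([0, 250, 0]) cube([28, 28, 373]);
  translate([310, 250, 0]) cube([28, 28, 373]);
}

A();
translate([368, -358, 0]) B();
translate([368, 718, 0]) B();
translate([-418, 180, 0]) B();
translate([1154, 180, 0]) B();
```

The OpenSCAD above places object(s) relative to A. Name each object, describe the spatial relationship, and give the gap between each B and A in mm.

Each stool's nearest face is 80 mm from the table's bounding box.

A is a table. B is a stool. Four stools sit around the table at the −y, +y, −x, +x sides. The gap between each stool and the table is 80 mm.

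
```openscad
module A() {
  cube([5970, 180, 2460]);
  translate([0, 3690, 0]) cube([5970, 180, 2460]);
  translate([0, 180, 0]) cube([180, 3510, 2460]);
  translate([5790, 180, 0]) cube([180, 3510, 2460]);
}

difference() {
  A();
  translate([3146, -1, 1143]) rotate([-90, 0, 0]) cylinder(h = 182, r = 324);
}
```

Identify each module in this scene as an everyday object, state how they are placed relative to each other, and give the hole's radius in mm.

The subtracted cylinder has r = 324 mm.

A is a house frame. The house frame has a circular hole through its front wall. The hole's radius is 324 mm.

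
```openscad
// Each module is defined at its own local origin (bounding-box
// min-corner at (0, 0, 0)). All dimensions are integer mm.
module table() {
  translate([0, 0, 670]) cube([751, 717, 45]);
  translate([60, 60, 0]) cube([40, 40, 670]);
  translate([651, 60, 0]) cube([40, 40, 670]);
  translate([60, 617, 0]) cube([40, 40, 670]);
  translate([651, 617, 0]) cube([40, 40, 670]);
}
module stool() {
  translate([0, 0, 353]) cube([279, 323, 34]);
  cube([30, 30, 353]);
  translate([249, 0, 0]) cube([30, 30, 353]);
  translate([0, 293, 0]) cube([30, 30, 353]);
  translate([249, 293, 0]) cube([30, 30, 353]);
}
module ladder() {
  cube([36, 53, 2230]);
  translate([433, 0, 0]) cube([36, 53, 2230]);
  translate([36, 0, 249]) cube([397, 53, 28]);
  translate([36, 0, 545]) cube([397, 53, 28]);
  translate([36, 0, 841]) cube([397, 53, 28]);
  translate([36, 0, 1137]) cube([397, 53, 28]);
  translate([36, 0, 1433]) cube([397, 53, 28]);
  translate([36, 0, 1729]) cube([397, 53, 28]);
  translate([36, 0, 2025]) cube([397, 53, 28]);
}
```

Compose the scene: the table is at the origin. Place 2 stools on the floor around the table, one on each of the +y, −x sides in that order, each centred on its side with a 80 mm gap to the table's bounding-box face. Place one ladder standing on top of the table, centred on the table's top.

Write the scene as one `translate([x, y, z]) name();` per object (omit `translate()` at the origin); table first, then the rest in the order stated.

table();
translate([236, 797, 0]) stool();
translate([-359, 197, 0]) stool();
translate([141, 332, 715]) ladder();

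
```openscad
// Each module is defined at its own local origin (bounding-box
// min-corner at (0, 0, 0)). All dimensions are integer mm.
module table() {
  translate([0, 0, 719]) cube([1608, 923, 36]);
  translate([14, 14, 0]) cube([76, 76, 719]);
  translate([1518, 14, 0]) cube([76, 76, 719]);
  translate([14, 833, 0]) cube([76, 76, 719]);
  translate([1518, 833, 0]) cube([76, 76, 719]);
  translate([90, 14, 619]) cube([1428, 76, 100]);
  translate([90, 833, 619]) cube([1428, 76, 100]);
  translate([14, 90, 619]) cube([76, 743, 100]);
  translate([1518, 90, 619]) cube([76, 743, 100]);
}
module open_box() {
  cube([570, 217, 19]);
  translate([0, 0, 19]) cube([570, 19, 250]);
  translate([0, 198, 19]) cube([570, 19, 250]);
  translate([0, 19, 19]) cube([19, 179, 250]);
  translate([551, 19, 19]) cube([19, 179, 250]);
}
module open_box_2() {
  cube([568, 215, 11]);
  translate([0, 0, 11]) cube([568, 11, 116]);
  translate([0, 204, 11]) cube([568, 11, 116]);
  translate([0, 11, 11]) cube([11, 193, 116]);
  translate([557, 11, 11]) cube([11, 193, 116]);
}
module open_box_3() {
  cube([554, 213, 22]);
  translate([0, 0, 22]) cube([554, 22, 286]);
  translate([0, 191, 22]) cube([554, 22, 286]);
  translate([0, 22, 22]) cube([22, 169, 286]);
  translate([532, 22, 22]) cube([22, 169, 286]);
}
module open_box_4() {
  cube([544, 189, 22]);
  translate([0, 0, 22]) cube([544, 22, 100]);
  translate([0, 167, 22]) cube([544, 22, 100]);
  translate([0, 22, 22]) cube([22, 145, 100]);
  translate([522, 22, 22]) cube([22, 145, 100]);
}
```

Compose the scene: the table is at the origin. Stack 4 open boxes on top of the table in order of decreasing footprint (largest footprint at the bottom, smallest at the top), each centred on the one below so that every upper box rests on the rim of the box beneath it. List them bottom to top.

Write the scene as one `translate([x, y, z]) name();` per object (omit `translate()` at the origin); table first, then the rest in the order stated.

table();
translate([519, 353, 755]) open_box();
translate([520, 354, 1024]) open_box_2();
translate([527, 355, 1151]) open_box_3();
translate([532, 367, 1459]) open_box_4();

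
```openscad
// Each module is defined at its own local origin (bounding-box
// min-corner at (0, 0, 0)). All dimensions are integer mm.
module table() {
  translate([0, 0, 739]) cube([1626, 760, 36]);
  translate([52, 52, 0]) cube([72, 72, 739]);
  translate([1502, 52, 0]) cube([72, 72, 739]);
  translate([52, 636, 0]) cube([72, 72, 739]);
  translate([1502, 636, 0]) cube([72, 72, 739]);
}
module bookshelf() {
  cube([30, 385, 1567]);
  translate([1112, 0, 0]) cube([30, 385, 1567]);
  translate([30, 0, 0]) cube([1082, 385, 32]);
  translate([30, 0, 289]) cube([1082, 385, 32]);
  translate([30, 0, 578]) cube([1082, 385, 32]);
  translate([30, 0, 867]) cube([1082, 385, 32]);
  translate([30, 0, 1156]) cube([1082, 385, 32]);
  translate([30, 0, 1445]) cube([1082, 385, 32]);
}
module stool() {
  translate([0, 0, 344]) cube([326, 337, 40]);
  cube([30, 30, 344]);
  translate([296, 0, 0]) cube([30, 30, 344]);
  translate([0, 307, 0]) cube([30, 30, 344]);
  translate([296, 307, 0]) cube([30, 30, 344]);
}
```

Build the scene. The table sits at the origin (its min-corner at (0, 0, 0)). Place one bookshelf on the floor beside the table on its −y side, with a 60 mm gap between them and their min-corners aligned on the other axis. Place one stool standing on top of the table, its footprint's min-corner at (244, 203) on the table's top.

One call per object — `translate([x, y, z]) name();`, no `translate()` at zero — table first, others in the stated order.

table();
translate([0, -445, 0]) bookshelf();
translate([244, 203, 775]) stool();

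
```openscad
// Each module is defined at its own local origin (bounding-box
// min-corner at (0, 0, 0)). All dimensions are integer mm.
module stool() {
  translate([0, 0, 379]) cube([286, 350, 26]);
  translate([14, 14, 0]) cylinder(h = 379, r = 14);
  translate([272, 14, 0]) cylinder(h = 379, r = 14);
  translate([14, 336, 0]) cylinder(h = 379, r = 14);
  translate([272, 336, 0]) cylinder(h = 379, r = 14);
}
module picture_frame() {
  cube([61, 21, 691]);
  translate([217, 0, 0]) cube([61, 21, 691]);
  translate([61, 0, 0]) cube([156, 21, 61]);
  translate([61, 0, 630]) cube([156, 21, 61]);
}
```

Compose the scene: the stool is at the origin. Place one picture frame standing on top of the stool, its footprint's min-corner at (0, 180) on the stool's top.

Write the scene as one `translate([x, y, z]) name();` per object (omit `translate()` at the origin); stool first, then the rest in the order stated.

stool();
translate([0, 180, 405]) picture_frame();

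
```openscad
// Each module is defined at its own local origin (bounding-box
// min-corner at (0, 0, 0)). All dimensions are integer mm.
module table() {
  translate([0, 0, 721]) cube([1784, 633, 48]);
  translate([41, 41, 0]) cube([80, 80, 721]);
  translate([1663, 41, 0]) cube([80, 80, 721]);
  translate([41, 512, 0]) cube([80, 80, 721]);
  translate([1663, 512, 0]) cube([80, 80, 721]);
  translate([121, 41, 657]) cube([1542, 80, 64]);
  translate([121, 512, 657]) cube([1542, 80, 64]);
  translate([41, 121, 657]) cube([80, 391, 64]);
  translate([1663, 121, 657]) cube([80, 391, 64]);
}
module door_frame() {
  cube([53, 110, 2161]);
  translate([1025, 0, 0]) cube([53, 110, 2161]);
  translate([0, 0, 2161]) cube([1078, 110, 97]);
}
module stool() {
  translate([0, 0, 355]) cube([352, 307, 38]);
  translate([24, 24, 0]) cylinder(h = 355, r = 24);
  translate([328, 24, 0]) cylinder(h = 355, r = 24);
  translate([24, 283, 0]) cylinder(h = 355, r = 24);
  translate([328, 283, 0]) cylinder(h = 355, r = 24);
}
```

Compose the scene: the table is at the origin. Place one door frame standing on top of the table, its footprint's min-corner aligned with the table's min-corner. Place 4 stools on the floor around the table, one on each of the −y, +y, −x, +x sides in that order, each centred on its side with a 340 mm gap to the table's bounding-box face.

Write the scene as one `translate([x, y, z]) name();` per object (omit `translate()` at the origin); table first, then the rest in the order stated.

table();
translate([0, 0, 769]) door_frame();
translate([716, -647, 0]) stool();
translate([716, 973, 0]) stool();
translate([-692, 163, 0]) stool();
translate([2124, 163, 0]) stool();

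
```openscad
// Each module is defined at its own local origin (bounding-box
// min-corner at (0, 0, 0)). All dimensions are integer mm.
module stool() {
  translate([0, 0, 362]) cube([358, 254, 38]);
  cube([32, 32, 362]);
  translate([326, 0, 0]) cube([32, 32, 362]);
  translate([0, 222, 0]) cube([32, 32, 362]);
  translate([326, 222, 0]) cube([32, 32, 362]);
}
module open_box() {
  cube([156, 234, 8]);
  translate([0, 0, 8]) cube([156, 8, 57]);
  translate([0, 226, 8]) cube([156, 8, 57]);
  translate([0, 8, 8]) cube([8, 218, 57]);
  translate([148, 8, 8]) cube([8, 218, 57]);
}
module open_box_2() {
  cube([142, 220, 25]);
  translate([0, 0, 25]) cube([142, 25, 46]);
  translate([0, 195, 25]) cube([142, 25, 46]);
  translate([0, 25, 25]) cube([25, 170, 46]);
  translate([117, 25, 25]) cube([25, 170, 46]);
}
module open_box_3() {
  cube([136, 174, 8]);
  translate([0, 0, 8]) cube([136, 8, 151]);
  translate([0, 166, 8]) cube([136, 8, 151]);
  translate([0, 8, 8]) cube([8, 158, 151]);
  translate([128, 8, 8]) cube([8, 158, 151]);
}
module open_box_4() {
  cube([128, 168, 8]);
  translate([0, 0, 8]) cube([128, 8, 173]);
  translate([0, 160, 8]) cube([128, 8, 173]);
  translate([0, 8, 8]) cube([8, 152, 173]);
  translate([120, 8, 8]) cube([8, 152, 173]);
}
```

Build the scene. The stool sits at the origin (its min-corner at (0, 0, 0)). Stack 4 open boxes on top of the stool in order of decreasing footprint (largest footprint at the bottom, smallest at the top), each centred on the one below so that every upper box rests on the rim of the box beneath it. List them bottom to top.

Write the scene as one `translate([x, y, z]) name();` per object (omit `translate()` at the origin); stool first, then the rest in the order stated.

stool();
translate([101, 10, 400]) open_box();
translate([108, 17, 465]) open_box_2();
translate([111, 40, 536]) open_box_3();
translate([115, 43, 695]) open_box_4();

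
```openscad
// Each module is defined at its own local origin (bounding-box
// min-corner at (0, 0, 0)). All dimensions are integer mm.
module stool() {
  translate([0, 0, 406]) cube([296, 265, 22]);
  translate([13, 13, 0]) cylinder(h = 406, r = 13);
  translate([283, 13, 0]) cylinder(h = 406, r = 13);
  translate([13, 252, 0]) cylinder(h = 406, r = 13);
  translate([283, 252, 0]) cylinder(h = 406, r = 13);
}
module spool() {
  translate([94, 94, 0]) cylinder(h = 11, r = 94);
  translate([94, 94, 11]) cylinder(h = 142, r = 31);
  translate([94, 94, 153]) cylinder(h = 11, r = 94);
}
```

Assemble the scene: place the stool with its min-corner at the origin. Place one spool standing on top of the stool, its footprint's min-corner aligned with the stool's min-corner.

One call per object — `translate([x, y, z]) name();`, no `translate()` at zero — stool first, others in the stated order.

stool();
translate([0, 0, 428]) spool();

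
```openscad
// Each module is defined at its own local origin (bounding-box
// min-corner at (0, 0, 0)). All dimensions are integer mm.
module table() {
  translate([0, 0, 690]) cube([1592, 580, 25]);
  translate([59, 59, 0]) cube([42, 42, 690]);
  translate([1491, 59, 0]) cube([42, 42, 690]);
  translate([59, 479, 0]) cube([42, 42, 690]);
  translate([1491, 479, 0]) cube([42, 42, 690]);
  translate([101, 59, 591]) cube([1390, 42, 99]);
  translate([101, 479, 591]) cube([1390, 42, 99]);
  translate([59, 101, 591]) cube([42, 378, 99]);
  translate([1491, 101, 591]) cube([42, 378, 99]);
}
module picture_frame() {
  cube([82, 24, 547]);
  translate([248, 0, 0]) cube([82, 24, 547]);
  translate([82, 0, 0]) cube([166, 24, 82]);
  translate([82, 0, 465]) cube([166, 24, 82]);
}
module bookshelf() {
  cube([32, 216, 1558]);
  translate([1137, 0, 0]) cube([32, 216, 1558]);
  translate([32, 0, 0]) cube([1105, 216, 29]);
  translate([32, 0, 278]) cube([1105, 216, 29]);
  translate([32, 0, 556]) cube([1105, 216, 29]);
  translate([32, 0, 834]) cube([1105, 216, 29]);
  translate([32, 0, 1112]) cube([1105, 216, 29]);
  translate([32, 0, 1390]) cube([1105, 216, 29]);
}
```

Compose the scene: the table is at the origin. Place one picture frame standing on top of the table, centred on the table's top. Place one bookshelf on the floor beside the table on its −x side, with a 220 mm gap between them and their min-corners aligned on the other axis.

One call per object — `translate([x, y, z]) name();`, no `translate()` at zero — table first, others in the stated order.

table();
translate([631, 278, 715]) picture_frame();
translate([-1389, 0, 0]) bookshelf();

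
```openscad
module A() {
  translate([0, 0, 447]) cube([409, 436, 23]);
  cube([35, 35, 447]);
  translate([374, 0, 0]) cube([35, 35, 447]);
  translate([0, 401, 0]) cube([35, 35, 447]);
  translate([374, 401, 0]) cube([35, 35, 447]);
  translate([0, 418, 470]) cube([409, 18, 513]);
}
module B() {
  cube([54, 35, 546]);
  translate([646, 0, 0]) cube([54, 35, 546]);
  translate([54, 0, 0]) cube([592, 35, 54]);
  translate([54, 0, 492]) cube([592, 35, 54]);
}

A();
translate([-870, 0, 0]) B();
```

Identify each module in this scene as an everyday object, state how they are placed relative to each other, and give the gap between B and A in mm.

The picture frame's nearest face is 170 mm from the chair's −x face.

A is a chair. B is a picture frame. The picture frame is on the floor beside the chair on its −x side. The gap between the picture frame and the chair is 170 mm.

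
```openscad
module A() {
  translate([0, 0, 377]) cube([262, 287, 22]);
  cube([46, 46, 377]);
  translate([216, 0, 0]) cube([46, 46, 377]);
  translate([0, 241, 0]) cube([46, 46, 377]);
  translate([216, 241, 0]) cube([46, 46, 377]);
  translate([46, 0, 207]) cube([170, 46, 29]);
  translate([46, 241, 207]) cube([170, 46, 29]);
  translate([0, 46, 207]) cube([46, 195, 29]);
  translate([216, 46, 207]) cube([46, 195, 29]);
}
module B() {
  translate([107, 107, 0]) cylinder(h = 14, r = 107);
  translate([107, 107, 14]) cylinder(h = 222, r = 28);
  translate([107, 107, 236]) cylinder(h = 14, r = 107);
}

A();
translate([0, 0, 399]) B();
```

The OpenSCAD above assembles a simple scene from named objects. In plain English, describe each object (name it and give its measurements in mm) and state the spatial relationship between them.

A is a simple wooden stool: a rectangular seat 262 mm (x) by 287 mm (y), 22 mm thick, top face at z = 399 mm, on four square legs, each 46×46 mm in cross-section. The legs rest on z = 0, each flush with a corner of the seat. Four stretchers, 46 mm wide and 29 mm tall, connect adjacent legs with their undersides at z = 207 mm, each running between the inner faces of the legs it joins and aligned with the legs' outer faces on the other axis.

B is a spool: two coaxial disc flanges of radius 107 mm and thickness 14 mm, joined by a core cylinder of radius 28 mm and height 222 mm. The lower flange rests on z = 0 and the three cylinders share a vertical axis.

The spool is on top of the stool.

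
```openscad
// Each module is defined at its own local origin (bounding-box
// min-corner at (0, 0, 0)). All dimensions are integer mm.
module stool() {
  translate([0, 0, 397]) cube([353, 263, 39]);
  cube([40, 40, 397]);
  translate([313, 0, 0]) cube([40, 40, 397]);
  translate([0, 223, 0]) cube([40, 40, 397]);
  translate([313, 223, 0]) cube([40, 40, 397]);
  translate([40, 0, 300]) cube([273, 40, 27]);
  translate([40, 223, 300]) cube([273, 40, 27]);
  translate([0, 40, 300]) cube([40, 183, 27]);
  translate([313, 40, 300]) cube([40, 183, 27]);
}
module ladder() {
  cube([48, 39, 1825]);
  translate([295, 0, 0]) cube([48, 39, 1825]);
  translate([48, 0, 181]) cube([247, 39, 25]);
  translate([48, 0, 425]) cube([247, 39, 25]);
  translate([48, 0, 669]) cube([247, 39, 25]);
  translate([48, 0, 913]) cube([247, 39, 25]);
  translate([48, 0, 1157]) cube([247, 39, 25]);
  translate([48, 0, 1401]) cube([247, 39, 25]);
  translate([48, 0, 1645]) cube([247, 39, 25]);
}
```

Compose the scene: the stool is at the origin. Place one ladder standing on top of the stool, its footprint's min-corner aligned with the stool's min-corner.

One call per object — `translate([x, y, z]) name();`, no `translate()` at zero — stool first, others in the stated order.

stool();
translate([0, 0, 436]) ladder();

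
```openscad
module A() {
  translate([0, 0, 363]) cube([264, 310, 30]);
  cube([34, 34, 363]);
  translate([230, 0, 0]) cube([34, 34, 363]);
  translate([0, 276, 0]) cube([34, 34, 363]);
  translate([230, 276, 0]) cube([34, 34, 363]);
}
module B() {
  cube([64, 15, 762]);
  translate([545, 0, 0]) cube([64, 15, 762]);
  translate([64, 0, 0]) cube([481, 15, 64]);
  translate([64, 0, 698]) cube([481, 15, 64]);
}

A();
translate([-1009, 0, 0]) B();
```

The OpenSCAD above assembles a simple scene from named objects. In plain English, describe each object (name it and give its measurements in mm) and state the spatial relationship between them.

A is a four-legged stool. The seat is a 264×310×30 mm slab whose top surface is at z = 393 mm; four square legs, each 34×34 mm in cross-section, run from the floor (z = 0) to the underside of the seat, each flush with a corner of the seat.

B is a picture frame with a 481×634 mm rectangular opening (x by z) and a uniform 64 mm border on every side. Frame depth is 15 mm along y. It is built from two vertical stiles running the full outside height and two horizontal rails spanning the gap between the stiles.

The picture frame is on the floor beside the stool on its −x side.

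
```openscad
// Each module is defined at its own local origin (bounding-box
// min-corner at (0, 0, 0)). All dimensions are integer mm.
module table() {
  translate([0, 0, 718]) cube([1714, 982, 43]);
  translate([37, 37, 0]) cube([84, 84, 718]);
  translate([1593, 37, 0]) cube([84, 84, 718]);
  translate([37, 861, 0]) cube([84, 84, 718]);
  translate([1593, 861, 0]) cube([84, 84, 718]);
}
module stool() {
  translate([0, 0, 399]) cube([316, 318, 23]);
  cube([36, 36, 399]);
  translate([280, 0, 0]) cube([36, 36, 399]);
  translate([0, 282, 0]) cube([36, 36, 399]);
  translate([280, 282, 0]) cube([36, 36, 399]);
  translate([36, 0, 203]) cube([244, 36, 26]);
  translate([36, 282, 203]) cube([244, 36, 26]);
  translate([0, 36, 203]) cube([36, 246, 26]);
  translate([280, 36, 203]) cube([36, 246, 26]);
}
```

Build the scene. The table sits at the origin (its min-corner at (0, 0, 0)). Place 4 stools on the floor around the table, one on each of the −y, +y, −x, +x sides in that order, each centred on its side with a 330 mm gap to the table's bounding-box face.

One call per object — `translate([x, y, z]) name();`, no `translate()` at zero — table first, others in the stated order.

table();
translate([699, -648, 0]) stool();
translate([699, 1312, 0]) stool();
translate([-646, 332, 0]) stool();
translate([2044, 332, 0]) stool();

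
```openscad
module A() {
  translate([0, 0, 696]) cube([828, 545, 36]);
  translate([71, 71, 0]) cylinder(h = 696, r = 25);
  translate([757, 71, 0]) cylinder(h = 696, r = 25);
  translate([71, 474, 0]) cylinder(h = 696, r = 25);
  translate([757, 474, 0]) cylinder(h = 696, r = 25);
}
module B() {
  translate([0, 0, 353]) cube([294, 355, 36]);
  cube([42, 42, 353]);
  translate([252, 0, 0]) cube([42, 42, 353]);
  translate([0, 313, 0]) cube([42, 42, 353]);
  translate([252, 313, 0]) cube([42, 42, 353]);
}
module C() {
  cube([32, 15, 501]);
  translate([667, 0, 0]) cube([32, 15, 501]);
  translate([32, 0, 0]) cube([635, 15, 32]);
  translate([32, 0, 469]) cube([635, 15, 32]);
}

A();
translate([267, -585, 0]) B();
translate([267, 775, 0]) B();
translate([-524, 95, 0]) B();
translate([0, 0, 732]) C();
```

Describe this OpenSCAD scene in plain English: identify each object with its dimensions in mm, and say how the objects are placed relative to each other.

A is a rectangular dining table. The top is 828×545×36 mm with its upper surface at z = 732 mm. It stands on four round legs of 50 mm diameter, each leg's bounding box inset 46 mm from the nearest pair of top edges, running from the floor to the underside of the top.

B is a four-legged stool. The seat is a 294×355×36 mm slab whose top surface is at z = 389 mm; four square legs, each 42×42 mm in cross-section, run from the floor (z = 0) to the underside of the seat, each flush with a corner of the seat.

C is a rectangular picture frame lying in the x–z plane (depth along y). The opening is 635 mm wide (x) by 437 mm tall (z), surrounded by a border 32 mm wide on all four sides. The frame is 15 mm deep and is made of two full-height vertical stiles with two horizontal rails fitted between them.

Three stools sit around the table at the −y, +y, −x sides. The picture frame is on top of the table.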